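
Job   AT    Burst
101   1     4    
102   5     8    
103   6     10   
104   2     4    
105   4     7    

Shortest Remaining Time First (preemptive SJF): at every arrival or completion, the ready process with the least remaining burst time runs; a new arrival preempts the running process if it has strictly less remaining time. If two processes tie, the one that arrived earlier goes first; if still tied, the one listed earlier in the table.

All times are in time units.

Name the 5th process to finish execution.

103

Schedule: | idle 0-1 | 101 1-5 | 104 5-9 | 105 9-16 | 102 16-24 | 103 24-34 |
Completion: 101=5  102=24  103=34  104=9  105=16
Turnaround (C−A): 101=4  102=19  103=28  104=7  105=12
Finish order: 101 → 104 → 105 → 102 → 103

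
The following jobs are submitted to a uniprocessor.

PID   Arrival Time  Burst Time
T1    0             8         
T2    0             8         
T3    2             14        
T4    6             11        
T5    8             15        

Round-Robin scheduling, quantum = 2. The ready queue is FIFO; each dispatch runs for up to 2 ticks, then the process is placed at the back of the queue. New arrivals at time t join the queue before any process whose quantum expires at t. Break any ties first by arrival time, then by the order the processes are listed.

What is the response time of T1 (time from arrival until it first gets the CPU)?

Gantt: | T1 0-2 | T2 2-4 | T3 4-6 | T1 6-8 | T2 8-10 | T4 10-12 | T3 12-14 | T5 14-16 | T1 16-18 | T2 18-20 | T4 20-22 | T3 22-24 | T5 24-26 | T1 26-28 | T2 28-30 | T4 30-32 | T3 32-34 | T5 34-36 | T4 36-38 | T3 38-40 | T5 40-42 | T4 42-44 | T3 44-46 | T5 46-48 | T4 48-49 | T3 49-51 | T5 51-56 |
Completion: T1=28  T2=30  T3=51  T4=49  T5=56
Turnaround (C−A): T1=28  T2=30  T3=49  T4=43  T5=48
Response(T1) = first start − arrival = 0 − 0 = 0

0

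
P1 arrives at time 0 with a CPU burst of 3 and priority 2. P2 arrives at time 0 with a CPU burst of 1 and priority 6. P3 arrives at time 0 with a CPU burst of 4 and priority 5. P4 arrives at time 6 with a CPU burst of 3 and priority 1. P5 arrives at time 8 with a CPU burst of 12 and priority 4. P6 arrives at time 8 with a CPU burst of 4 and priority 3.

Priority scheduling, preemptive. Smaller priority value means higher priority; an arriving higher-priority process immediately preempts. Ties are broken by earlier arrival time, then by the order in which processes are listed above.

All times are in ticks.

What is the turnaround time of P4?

3

Schedule: | P1 0-3 | P3 3-6 | P4 6-9 | P6 9-13 | P5 13-25 | P3 25-26 | P2 26-27 |
Completion: P1=3  P2=27  P3=26  P4=9  P5=25  P6=13
Turnaround (C−A): P1=3  P2=27  P3=26  P4=3  P5=17  P6=5
Turnaround(P4) = completion − arrival = 9 − 6 = 3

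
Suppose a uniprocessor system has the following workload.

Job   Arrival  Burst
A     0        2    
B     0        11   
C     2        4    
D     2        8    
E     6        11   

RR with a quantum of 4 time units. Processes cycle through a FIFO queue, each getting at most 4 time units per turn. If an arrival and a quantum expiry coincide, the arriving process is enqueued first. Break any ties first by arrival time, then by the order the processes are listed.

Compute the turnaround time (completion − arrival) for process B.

33

Schedule: | A 0-2 | B 2-6 | C 6-10 | D 10-14 | E 14-18 | B 18-22 | D 22-26 | E 26-30 | B 30-33 | E 33-36 |
Completion: A=2  B=33  C=10  D=26  E=36
Turnaround(B) = completion − arrival = 33 − 0 = 33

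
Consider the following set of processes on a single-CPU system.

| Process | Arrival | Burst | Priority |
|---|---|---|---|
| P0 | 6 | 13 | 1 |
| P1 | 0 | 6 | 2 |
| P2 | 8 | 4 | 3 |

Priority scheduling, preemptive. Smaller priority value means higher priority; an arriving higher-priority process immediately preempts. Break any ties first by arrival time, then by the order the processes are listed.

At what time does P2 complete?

23

Gantt: | P1 0-6 | P0 6-19 | P2 19-23 |
Completion: P0=19  P1=6  P2=23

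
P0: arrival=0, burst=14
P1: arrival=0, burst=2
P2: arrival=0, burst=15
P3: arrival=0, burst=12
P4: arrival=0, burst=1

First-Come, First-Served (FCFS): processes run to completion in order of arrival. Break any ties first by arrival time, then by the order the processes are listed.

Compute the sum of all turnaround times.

Gantt: | P0 0-14 | P1 14-16 | P2 16-31 | P3 31-43 | P4 43-44 |
Completion: P0=14  P1=16  P2=31  P3=43  P4=44
Turnaround = completion − arrival: P0=14, P1=16, P2=31, P3=43, P4=44
Total turnaround = 14 + 16 + 31 + 43 + 44 = 148

148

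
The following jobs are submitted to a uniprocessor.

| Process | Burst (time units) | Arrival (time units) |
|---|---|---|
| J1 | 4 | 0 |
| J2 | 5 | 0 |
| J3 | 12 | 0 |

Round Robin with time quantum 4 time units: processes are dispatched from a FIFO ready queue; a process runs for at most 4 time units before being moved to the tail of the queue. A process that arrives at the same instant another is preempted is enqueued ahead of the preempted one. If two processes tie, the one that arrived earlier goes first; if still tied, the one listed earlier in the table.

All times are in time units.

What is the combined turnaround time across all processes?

38

Timeline: | J1 0-4 | J2 4-8 | J3 8-12 | J2 12-13 | J3 13-21 |
Completion: J1=4  J2=13  J3=21
Turnaround = completion − arrival: J1=4, J2=13, J3=21
Total turnaround = 4 + 13 + 21 = 38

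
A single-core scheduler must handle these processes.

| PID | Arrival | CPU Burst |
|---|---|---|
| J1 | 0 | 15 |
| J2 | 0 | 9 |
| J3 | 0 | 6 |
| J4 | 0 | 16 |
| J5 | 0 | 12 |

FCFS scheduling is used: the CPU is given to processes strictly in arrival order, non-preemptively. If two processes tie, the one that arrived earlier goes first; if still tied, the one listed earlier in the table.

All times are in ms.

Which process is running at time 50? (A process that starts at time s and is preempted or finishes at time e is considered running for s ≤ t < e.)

Timeline: | J1 0-15 | J2 15-24 | J3 24-30 | J4 30-46 | J5 46-58 |
Completion: J1=15  J2=24  J3=30  J4=46  J5=58

J5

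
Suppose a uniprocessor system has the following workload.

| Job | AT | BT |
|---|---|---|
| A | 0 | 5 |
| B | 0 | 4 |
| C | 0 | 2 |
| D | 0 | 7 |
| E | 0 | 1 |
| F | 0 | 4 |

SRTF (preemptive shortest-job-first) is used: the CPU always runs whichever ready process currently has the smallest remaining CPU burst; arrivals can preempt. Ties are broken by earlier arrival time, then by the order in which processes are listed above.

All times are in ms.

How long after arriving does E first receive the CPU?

0

Schedule: | E 0-1 | C 1-3 | B 3-7 | F 7-11 | A 11-16 | D 16-23 |
Completion: A=16  B=7  C=3  D=23  E=1  F=11
Turnaround (C−A): A=16  B=7  C=3  D=23  E=1  F=11
Response(E) = first start − arrival = 0 − 0 = 0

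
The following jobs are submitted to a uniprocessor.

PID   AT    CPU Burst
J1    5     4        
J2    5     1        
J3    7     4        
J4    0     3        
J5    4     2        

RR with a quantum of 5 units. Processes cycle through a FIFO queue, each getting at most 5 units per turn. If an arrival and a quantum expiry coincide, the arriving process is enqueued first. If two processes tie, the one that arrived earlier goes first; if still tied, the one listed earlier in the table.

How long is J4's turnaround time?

Timeline: | J4 0-3 | idle 3-4 | J5 4-6 | J1 6-10 | J2 10-11 | J3 11-15 |
Completion: J1=10  J2=11  J3=15  J4=3  J5=6
Turnaround (C−A): J1=5  J2=6  J3=8  J4=3  J5=2
Turnaround(J4) = completion − arrival = 3 − 0 = 3

3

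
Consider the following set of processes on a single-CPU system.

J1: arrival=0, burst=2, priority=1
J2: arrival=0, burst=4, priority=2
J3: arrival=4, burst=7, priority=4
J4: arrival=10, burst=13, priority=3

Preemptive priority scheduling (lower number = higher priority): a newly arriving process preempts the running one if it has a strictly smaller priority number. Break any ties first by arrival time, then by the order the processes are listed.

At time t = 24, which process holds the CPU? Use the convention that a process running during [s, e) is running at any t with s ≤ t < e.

Schedule: | J1 0-2 | J2 2-6 | J3 6-10 | J4 10-23 | J3 23-26 |
Completion: J1=2  J2=6  J3=26  J4=23

J3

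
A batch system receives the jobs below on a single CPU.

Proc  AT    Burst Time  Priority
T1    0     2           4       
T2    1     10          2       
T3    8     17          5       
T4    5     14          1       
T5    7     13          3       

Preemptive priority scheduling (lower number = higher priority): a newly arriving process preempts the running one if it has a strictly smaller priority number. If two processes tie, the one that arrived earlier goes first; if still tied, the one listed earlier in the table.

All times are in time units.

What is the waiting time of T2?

14

Timeline: | T1 0-1 | T2 1-5 | T4 5-19 | T2 19-25 | T5 25-38 | T1 38-39 | T3 39-56 |
Completion: T1=39  T2=25  T3=56  T4=19  T5=38
Turnaround (C−A): T1=39  T2=24  T3=48  T4=14  T5=31
Waiting(T2) = turnaround − burst = 24 − 10 = 14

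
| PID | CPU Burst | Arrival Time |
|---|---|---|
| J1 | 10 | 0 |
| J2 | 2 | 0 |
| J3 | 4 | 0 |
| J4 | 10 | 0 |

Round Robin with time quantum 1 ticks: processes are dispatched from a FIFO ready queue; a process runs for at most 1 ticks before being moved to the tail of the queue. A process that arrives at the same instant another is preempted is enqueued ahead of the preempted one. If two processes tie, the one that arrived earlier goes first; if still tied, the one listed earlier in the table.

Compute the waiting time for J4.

16

Schedule: | J1 0-1 | J2 1-2 | J3 2-3 | J4 3-4 | J1 4-5 | J2 5-6 | J3 6-7 | J4 7-8 | J1 8-9 | J3 9-10 | J4 10-11 | J1 11-12 | J3 12-13 | J4 13-14 | J1 14-15 | J4 15-16 | J1 16-17 | J4 17-18 | J1 18-19 | J4 19-20 | J1 20-21 | J4 21-22 | J1 22-23 | J4 23-24 | J1 24-25 | J4 25-26 |
Completion: J1=25  J2=6  J3=13  J4=26
Turnaround (C−A): J1=25  J2=6  J3=13  J4=26
Waiting(J4) = turnaround − burst = 26 − 10 = 16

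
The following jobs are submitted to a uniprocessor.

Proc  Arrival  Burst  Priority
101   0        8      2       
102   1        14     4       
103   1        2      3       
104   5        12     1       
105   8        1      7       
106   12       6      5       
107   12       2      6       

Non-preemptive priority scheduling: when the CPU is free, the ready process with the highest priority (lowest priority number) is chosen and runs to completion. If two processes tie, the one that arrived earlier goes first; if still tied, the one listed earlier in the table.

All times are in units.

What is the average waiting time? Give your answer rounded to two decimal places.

Schedule: | 101 0-8 | 104 8-20 | 103 20-22 | 102 22-36 | 106 36-42 | 107 42-44 | 105 44-45 |
Completion: 101=8  102=36  103=22  104=20  105=45  106=42  107=44
Waiting times: 101=0, 102=21, 103=19, 104=3, 105=36, 106=24, 107=30
Average waiting = (0+21+19+3+36+24+30) / 7 = 133/7 = 19.00

19.00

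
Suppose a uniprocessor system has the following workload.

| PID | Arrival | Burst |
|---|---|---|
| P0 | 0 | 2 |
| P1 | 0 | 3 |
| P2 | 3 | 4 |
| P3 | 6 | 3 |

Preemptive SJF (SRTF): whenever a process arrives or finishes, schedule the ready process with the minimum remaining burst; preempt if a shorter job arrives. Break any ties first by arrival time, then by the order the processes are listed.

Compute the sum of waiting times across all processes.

7

Schedule: | P0 0-2 | P1 2-5 | P2 5-9 | P3 9-12 |
Completion: P0=2  P1=5  P2=9  P3=12
Turnaround (C−A): P0=2  P1=5  P2=6  P3=6
Waiting = turnaround − burst: P0=0, P1=2, P2=2, P3=3
Total waiting = 0 + 2 + 2 + 3 = 7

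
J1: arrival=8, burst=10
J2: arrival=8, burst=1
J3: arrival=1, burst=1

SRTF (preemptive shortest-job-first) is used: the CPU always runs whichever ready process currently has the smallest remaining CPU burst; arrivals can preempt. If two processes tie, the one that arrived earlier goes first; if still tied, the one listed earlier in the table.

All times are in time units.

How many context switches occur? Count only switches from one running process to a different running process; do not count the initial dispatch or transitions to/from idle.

Gantt: | idle 0-1 | J3 1-2 | idle 2-8 | J2 8-9 | J1 9-19 |
Completion: J1=19  J2=9  J3=2

1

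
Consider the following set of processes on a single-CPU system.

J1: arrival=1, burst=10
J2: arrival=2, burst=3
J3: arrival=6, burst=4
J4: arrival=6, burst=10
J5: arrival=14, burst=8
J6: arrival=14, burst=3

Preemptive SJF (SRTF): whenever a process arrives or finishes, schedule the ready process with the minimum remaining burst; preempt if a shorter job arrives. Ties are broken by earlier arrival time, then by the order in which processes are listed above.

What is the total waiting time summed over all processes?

40

Timeline: | idle 0-1 | J1 1-2 | J2 2-5 | J1 5-6 | J3 6-10 | J1 10-14 | J6 14-17 | J1 17-21 | J5 21-29 | J4 29-39 |
Completion: J1=21  J2=5  J3=10  J4=39  J5=29  J6=17
Waiting = turnaround − burst: J1=10, J2=0, J3=0, J4=23, J5=7, J6=0
Total waiting = 10 + 0 + 0 + 23 + 7 + 0 = 40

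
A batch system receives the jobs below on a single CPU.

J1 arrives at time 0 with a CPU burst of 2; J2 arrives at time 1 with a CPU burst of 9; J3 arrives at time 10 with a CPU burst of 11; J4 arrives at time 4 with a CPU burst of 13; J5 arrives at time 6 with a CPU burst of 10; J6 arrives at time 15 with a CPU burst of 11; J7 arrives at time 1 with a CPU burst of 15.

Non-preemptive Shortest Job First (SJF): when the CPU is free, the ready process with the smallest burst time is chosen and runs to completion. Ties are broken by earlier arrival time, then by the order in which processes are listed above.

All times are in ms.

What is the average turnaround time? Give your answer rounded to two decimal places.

Schedule: | J1 0-2 | J2 2-11 | J5 11-21 | J3 21-32 | J6 32-43 | J4 43-56 | J7 56-71 |
Completion: J1=2  J2=11  J3=32  J4=56  J5=21  J6=43  J7=71
Turnaround times: J1=2, J2=10, J3=22, J4=52, J5=15, J6=28, J7=70
Average turnaround = (2+10+22+52+15+28+70) / 7 = 199/7 = 28.43

28.43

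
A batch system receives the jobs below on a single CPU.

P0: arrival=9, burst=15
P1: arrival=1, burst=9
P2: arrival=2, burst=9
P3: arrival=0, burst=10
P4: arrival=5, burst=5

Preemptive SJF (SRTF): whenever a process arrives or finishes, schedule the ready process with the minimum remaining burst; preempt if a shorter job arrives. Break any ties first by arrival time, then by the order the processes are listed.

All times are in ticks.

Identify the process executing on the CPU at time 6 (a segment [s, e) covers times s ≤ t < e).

Schedule: | P3 0-10 | P4 10-15 | P1 15-24 | P2 24-33 | P0 33-48 |
Completion: P0=48  P1=24  P2=33  P3=10  P4=15

P3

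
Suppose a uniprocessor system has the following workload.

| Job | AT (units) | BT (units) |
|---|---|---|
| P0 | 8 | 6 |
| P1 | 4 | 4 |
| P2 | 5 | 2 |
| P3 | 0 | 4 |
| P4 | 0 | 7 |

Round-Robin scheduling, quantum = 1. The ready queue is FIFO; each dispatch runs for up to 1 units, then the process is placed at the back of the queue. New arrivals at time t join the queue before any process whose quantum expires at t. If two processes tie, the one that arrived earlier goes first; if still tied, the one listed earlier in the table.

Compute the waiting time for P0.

Gantt: | P3 0-1 | P4 1-2 | P3 2-3 | P4 3-4 | P3 4-5 | P1 5-6 | P4 6-7 | P2 7-8 | P3 8-9 | P1 9-10 | P4 10-11 | P0 11-12 | P2 12-13 | P1 13-14 | P4 14-15 | P0 15-16 | P1 16-17 | P4 17-18 | P0 18-19 | P4 19-20 | P0 20-23 |
Completion: P0=23  P1=17  P2=13  P3=9  P4=20
Waiting(P0) = turnaround − burst = 15 − 6 = 9

9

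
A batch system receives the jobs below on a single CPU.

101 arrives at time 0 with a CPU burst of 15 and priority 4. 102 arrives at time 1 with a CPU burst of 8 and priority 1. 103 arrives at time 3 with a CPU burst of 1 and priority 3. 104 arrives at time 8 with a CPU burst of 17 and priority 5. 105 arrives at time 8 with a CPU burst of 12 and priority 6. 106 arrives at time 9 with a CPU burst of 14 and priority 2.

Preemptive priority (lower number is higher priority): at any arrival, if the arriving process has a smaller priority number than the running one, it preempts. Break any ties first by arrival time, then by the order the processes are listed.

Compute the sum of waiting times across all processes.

Gantt: | 101 0-1 | 102 1-9 | 106 9-23 | 103 23-24 | 101 24-38 | 104 38-55 | 105 55-67 |
Completion: 101=38  102=9  103=24  104=55  105=67  106=23
Waiting = turnaround − burst: 101=23, 102=0, 103=20, 104=30, 105=47, 106=0
Total waiting = 23 + 0 + 20 + 30 + 47 + 0 = 120

120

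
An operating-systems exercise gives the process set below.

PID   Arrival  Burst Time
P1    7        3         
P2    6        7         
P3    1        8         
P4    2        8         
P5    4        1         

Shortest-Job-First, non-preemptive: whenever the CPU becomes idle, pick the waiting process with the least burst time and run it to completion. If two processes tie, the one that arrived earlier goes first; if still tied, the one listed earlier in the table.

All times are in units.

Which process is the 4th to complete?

P2

Timeline: | idle 0-1 | P3 1-9 | P5 9-10 | P1 10-13 | P2 13-20 | P4 20-28 |
Completion: P1=13  P2=20  P3=9  P4=28  P5=10
Finish order: P3 → P5 → P1 → P2 → P4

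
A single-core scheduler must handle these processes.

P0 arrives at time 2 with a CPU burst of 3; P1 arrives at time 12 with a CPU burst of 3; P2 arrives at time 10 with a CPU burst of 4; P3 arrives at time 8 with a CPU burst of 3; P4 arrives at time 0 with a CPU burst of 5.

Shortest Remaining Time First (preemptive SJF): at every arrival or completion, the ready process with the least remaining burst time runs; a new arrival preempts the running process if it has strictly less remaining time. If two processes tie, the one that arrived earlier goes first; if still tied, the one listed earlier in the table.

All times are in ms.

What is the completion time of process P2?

Timeline: | P4 0-5 | P0 5-8 | P3 8-11 | P2 11-15 | P1 15-18 |
Completion: P0=8  P1=18  P2=15  P3=11  P4=5
Turnaround (C−A): P0=6  P1=6  P2=5  P3=3  P4=5

15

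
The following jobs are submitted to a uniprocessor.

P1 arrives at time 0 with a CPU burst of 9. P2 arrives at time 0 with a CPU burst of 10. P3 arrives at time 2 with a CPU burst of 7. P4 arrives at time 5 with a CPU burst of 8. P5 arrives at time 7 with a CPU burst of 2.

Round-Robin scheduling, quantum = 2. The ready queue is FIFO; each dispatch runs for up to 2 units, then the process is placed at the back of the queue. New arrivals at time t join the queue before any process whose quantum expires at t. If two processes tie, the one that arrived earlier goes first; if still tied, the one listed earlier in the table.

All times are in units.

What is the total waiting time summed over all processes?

Timeline: | P1 0-2 | P2 2-4 | P3 4-6 | P1 6-8 | P2 8-10 | P4 10-12 | P3 12-14 | P5 14-16 | P1 16-18 | P2 18-20 | P4 20-22 | P3 22-24 | P1 24-26 | P2 26-28 | P4 28-30 | P3 30-31 | P1 31-32 | P2 32-34 | P4 34-36 |
Completion: P1=32  P2=34  P3=31  P4=36  P5=16
Waiting = turnaround − burst: P1=23, P2=24, P3=22, P4=23, P5=7
Total waiting = 23 + 24 + 22 + 23 + 7 = 99

99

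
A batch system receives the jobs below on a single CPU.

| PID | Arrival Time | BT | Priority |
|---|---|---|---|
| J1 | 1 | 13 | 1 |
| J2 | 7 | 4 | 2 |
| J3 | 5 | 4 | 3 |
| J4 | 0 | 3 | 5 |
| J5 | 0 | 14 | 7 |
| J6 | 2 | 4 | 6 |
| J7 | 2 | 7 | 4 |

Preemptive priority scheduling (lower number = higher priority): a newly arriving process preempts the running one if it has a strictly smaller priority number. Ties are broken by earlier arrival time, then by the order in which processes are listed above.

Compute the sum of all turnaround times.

181

Schedule: | J4 0-1 | J1 1-14 | J2 14-18 | J3 18-22 | J7 22-29 | J4 29-31 | J6 31-35 | J5 35-49 |
Completion: J1=14  J2=18  J3=22  J4=31  J5=49  J6=35  J7=29
Turnaround (C−A): J1=13  J2=11  J3=17  J4=31  J5=49  J6=33  J7=27
Turnaround = completion − arrival: J1=13, J2=11, J3=17, J4=31, J5=49, J6=33, J7=27
Total turnaround = 13 + 11 + 17 + 31 + 49 + 33 + 27 = 181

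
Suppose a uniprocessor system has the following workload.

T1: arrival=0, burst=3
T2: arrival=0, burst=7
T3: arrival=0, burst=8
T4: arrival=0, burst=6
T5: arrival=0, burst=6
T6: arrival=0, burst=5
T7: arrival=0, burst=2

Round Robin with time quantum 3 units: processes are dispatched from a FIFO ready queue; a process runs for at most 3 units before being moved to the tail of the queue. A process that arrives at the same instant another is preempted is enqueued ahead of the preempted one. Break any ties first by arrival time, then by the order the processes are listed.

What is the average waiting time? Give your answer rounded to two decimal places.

21.86

Gantt: | T1 0-3 | T2 3-6 | T3 6-9 | T4 9-12 | T5 12-15 | T6 15-18 | T7 18-20 | T2 20-23 | T3 23-26 | T4 26-29 | T5 29-32 | T6 32-34 | T2 34-35 | T3 35-37 |
Completion: T1=3  T2=35  T3=37  T4=29  T5=32  T6=34  T7=20
Turnaround (C−A): T1=3  T2=35  T3=37  T4=29  T5=32  T6=34  T7=20
Waiting times: T1=0, T2=28, T3=29, T4=23, T5=26, T6=29, T7=18
Average waiting = (0+28+29+23+26+29+18) / 7 = 153/7 = 21.86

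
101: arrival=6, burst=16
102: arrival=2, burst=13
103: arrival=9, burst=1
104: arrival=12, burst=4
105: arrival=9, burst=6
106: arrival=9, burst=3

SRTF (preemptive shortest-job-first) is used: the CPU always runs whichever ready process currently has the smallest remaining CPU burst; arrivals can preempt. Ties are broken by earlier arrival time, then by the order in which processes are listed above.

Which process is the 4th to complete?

102

Gantt: | idle 0-2 | 102 2-9 | 103 9-10 | 106 10-13 | 104 13-17 | 102 17-23 | 105 23-29 | 101 29-45 |
Completion: 101=45  102=23  103=10  104=17  105=29  106=13
Finish order: 103 → 106 → 104 → 102 → 105 → 101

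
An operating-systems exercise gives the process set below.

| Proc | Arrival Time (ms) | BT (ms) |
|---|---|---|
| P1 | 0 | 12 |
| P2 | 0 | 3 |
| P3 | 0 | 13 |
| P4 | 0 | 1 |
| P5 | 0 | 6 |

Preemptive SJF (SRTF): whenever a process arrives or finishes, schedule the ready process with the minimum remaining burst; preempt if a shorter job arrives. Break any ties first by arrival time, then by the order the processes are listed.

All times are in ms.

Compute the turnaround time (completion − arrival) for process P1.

22

Schedule: | P4 0-1 | P2 1-4 | P5 4-10 | P1 10-22 | P3 22-35 |
Completion: P1=22  P2=4  P3=35  P4=1  P5=10
Turnaround(P1) = completion − arrival = 22 − 0 = 22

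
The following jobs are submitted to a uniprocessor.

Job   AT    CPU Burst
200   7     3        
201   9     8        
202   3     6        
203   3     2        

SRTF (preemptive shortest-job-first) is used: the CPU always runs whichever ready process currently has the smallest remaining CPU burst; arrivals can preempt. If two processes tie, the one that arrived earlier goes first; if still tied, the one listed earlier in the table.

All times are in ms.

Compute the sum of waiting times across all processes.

10

Gantt: | idle 0-3 | 203 3-5 | 202 5-7 | 200 7-10 | 202 10-14 | 201 14-22 |
Completion: 200=10  201=22  202=14  203=5
Waiting = turnaround − burst: 200=0, 201=5, 202=5, 203=0
Total waiting = 0 + 5 + 5 + 0 = 10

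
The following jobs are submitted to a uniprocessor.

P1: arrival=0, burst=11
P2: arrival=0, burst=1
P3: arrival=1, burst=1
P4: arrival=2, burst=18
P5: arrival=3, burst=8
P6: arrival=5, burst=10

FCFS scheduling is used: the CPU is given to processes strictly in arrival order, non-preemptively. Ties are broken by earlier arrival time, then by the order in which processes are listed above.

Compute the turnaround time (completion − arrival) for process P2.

12

Timeline: | P1 0-11 | P2 11-12 | P3 12-13 | P4 13-31 | P5 31-39 | P6 39-49 |
Completion: P1=11  P2=12  P3=13  P4=31  P5=39  P6=49
Turnaround(P2) = completion − arrival = 12 − 0 = 12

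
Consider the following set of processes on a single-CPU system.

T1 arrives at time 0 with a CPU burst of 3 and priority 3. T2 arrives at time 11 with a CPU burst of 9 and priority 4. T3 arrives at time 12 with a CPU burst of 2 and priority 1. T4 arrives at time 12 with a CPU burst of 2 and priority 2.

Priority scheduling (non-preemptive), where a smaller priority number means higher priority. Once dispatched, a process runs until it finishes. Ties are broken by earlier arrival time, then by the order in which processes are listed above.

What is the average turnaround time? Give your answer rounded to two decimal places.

Timeline: | T1 0-3 | idle 3-11 | T2 11-20 | T3 20-22 | T4 22-24 |
Completion: T1=3  T2=20  T3=22  T4=24
Turnaround times: T1=3, T2=9, T3=10, T4=12
Average turnaround = (3+9+10+12) / 4 = 34/4 = 8.50

8.50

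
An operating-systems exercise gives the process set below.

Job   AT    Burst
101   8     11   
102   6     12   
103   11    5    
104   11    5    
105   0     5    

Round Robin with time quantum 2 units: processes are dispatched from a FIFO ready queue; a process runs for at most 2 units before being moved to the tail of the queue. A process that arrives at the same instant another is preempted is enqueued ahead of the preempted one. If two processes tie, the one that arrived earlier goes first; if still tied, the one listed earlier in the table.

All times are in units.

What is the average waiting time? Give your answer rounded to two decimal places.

14.20

Schedule: | 105 0-5 | idle 5-6 | 102 6-8 | 101 8-10 | 102 10-12 | 101 12-14 | 103 14-16 | 104 16-18 | 102 18-20 | 101 20-22 | 103 22-24 | 104 24-26 | 102 26-28 | 101 28-30 | 103 30-31 | 104 31-32 | 102 32-34 | 101 34-36 | 102 36-38 | 101 38-39 |
Completion: 101=39  102=38  103=31  104=32  105=5
Turnaround (C−A): 101=31  102=32  103=20  104=21  105=5
Waiting times: 101=20, 102=20, 103=15, 104=16, 105=0
Average waiting = (20+20+15+16+0) / 5 = 71/5 = 14.20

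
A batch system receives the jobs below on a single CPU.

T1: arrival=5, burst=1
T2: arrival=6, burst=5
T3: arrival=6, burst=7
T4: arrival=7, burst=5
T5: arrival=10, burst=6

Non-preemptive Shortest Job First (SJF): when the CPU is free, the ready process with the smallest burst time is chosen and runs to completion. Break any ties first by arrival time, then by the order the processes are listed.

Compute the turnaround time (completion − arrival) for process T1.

1

Timeline: | idle 0-5 | T1 5-6 | T2 6-11 | T4 11-16 | T5 16-22 | T3 22-29 |
Completion: T1=6  T2=11  T3=29  T4=16  T5=22
Turnaround (C−A): T1=1  T2=5  T3=23  T4=9  T5=12
Turnaround(T1) = completion − arrival = 6 − 5 = 1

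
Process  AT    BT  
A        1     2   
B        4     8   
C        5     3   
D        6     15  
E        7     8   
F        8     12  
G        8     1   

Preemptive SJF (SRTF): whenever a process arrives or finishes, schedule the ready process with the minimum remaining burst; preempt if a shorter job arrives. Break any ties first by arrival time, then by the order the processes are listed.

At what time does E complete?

24

Gantt: | idle 0-1 | A 1-3 | idle 3-4 | B 4-5 | C 5-8 | G 8-9 | B 9-16 | E 16-24 | F 24-36 | D 36-51 |
Completion: A=3  B=16  C=8  D=51  E=24  F=36  G=9
Turnaround (C−A): A=2  B=12  C=3  D=45  E=17  F=28  G=1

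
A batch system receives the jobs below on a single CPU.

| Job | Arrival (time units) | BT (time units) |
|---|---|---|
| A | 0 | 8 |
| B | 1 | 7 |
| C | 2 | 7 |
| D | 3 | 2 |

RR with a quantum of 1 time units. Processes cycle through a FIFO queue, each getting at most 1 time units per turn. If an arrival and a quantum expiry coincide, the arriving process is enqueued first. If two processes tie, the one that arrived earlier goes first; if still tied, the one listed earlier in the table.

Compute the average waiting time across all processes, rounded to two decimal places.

12.25

Timeline: | A 0-1 | B 1-2 | A 2-3 | C 3-4 | B 4-5 | D 5-6 | A 6-7 | C 7-8 | B 8-9 | D 9-10 | A 10-11 | C 11-12 | B 12-13 | A 13-14 | C 14-15 | B 15-16 | A 16-17 | C 17-18 | B 18-19 | A 19-20 | C 20-21 | B 21-22 | A 22-23 | C 23-24 |
Completion: A=23  B=22  C=24  D=10
Waiting times: A=15, B=14, C=15, D=5
Average waiting = (15+14+15+5) / 4 = 49/4 = 12.25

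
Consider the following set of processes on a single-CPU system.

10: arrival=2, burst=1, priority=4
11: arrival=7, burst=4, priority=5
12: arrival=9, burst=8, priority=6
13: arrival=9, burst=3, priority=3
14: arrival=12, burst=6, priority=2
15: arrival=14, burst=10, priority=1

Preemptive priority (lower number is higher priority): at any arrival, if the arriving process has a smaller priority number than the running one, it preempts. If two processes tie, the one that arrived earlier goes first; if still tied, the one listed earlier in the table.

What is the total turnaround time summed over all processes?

82

Schedule: | idle 0-2 | 10 2-3 | idle 3-7 | 11 7-9 | 13 9-12 | 14 12-14 | 15 14-24 | 14 24-28 | 11 28-30 | 12 30-38 |
Completion: 10=3  11=30  12=38  13=12  14=28  15=24
Turnaround (C−A): 10=1  11=23  12=29  13=3  14=16  15=10
Turnaround = completion − arrival: 10=1, 11=23, 12=29, 13=3, 14=16, 15=10
Total turnaround = 1 + 23 + 29 + 3 + 16 + 10 = 82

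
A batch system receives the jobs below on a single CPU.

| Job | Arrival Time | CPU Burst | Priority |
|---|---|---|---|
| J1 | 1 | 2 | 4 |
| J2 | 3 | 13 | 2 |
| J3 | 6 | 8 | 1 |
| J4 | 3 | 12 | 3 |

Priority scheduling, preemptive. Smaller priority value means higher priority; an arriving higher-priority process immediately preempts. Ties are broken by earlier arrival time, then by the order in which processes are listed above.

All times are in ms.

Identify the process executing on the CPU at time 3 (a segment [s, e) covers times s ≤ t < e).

J2

Gantt: | idle 0-1 | J1 1-3 | J2 3-6 | J3 6-14 | J2 14-24 | J4 24-36 |
Completion: J1=3  J2=24  J3=14  J4=36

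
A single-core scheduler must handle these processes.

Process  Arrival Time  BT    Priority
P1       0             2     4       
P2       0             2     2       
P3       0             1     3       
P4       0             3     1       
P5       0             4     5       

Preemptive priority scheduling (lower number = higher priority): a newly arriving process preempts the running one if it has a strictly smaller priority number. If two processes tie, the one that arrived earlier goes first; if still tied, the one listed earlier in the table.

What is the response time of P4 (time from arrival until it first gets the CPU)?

Gantt: | P4 0-3 | P2 3-5 | P3 5-6 | P1 6-8 | P5 8-12 |
Completion: P1=8  P2=5  P3=6  P4=3  P5=12
Response(P4) = first start − arrival = 0 − 0 = 0

0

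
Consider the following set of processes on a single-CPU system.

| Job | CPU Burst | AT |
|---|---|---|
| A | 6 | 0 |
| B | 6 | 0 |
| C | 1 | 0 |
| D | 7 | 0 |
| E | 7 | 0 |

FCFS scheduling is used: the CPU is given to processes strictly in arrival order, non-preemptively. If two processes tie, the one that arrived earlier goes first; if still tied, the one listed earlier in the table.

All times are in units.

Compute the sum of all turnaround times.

78

Gantt: | A 0-6 | B 6-12 | C 12-13 | D 13-20 | E 20-27 |
Completion: A=6  B=12  C=13  D=20  E=27
Turnaround (C−A): A=6  B=12  C=13  D=20  E=27
Turnaround = completion − arrival: A=6, B=12, C=13, D=20, E=27
Total turnaround = 6 + 12 + 13 + 20 + 27 = 78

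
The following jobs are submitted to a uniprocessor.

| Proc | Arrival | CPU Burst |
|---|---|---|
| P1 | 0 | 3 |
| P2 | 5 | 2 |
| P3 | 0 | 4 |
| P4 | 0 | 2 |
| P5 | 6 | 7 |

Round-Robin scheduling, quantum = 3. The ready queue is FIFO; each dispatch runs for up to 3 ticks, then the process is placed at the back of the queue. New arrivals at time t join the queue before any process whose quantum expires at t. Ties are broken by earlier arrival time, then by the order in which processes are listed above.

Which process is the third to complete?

Gantt: | P1 0-3 | P3 3-6 | P4 6-8 | P2 8-10 | P5 10-13 | P3 13-14 | P5 14-18 |
Completion: P1=3  P2=10  P3=14  P4=8  P5=18
Turnaround (C−A): P1=3  P2=5  P3=14  P4=8  P5=12
Finish order: P1 → P4 → P2 → P3 → P5

P2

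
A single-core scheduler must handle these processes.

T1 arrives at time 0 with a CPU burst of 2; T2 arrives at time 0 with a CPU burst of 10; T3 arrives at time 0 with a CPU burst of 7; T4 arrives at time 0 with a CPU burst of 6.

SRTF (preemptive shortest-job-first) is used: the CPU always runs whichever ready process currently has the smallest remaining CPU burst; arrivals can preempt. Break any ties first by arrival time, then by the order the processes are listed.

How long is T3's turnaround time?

Timeline: | T1 0-2 | T4 2-8 | T3 8-15 | T2 15-25 |
Completion: T1=2  T2=25  T3=15  T4=8
Turnaround(T3) = completion − arrival = 15 − 0 = 15

15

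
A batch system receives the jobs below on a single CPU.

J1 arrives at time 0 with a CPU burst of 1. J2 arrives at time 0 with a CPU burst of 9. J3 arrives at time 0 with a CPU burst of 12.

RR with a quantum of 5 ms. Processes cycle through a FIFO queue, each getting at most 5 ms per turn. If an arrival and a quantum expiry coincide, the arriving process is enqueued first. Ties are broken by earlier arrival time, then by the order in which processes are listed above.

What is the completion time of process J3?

Schedule: | J1 0-1 | J2 1-6 | J3 6-11 | J2 11-15 | J3 15-22 |
Completion: J1=1  J2=15  J3=22

22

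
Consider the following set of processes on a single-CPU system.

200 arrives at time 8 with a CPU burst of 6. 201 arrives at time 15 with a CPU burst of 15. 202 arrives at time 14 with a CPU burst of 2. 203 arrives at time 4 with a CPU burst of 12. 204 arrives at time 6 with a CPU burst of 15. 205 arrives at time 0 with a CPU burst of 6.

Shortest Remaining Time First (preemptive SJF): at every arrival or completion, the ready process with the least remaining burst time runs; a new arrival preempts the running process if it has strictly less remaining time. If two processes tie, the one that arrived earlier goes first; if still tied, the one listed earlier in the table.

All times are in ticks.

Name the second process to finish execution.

200

Timeline: | 205 0-6 | 203 6-8 | 200 8-14 | 202 14-16 | 203 16-26 | 204 26-41 | 201 41-56 |
Completion: 200=14  201=56  202=16  203=26  204=41  205=6
Turnaround (C−A): 200=6  201=41  202=2  203=22  204=35  205=6
Finish order: 205 → 200 → 202 → 203 → 204 → 201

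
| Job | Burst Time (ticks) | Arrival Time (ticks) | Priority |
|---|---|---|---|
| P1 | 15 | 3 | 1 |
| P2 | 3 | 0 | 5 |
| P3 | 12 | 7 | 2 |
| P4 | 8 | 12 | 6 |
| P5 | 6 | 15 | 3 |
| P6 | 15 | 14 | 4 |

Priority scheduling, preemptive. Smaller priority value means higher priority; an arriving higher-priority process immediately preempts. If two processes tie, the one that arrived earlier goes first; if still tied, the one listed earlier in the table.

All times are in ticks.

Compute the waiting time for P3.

11

Timeline: | P2 0-3 | P1 3-18 | P3 18-30 | P5 30-36 | P6 36-51 | P4 51-59 |
Completion: P1=18  P2=3  P3=30  P4=59  P5=36  P6=51
Turnaround (C−A): P1=15  P2=3  P3=23  P4=47  P5=21  P6=37
Waiting(P3) = turnaround − burst = 23 − 12 = 11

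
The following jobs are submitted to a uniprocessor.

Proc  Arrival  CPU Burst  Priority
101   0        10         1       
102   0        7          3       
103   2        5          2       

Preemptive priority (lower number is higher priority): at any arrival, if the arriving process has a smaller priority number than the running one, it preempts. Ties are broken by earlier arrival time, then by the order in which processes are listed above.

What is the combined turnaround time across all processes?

Schedule: | 101 0-10 | 103 10-15 | 102 15-22 |
Completion: 101=10  102=22  103=15
Turnaround (C−A): 101=10  102=22  103=13
Turnaround = completion − arrival: 101=10, 102=22, 103=13
Total turnaround = 10 + 22 + 13 = 45

45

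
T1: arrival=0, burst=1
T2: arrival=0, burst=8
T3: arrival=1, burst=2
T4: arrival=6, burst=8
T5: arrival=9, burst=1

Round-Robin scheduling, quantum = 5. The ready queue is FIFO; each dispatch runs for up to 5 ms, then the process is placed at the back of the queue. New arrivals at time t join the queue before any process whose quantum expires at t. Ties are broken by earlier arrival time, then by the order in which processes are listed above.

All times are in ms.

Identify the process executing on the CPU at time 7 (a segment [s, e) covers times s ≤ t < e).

Schedule: | T1 0-1 | T2 1-6 | T3 6-8 | T4 8-13 | T2 13-16 | T5 16-17 | T4 17-20 |
Completion: T1=1  T2=16  T3=8  T4=20  T5=17
Turnaround (C−A): T1=1  T2=16  T3=7  T4=14  T5=8

T3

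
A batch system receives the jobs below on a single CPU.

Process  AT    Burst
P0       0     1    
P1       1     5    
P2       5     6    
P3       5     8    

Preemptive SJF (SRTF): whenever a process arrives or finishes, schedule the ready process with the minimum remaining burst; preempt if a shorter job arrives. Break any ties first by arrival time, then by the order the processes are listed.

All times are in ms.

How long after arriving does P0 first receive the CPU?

Gantt: | P0 0-1 | P1 1-6 | P2 6-12 | P3 12-20 |
Completion: P0=1  P1=6  P2=12  P3=20
Turnaround (C−A): P0=1  P1=5  P2=7  P3=15
Response(P0) = first start − arrival = 0 − 0 = 0

0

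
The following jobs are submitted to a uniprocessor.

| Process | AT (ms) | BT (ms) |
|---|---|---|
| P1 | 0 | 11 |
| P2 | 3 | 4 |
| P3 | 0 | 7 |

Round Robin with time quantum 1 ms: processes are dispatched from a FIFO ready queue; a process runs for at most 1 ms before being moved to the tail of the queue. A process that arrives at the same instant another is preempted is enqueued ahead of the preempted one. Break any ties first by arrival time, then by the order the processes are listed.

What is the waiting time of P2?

Gantt: | P1 0-1 | P3 1-2 | P1 2-3 | P3 3-4 | P2 4-5 | P1 5-6 | P3 6-7 | P2 7-8 | P1 8-9 | P3 9-10 | P2 10-11 | P1 11-12 | P3 12-13 | P2 13-14 | P1 14-15 | P3 15-16 | P1 16-17 | P3 17-18 | P1 18-22 |
Completion: P1=22  P2=14  P3=18
Turnaround (C−A): P1=22  P2=11  P3=18
Waiting(P2) = turnaround − burst = 11 − 4 = 7

7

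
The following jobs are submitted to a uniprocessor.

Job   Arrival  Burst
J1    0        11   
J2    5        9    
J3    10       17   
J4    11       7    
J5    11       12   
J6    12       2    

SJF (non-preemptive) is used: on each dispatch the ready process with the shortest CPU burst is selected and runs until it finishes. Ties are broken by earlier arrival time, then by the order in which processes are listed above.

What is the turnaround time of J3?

48

Timeline: | J1 0-11 | J4 11-18 | J6 18-20 | J2 20-29 | J5 29-41 | J3 41-58 |
Completion: J1=11  J2=29  J3=58  J4=18  J5=41  J6=20
Turnaround (C−A): J1=11  J2=24  J3=48  J4=7  J5=30  J6=8
Turnaround(J3) = completion − arrival = 58 − 10 = 48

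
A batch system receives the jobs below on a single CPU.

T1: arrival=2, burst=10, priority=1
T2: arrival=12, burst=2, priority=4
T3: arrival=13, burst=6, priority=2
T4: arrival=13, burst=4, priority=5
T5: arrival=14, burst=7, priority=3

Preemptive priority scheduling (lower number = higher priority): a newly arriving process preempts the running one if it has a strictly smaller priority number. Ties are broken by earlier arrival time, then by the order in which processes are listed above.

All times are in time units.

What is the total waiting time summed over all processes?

32

Timeline: | idle 0-2 | T1 2-12 | T2 12-13 | T3 13-19 | T5 19-26 | T2 26-27 | T4 27-31 |
Completion: T1=12  T2=27  T3=19  T4=31  T5=26
Turnaround (C−A): T1=10  T2=15  T3=6  T4=18  T5=12
Waiting = turnaround − burst: T1=0, T2=13, T3=0, T4=14, T5=5
Total waiting = 0 + 13 + 0 + 14 + 5 = 32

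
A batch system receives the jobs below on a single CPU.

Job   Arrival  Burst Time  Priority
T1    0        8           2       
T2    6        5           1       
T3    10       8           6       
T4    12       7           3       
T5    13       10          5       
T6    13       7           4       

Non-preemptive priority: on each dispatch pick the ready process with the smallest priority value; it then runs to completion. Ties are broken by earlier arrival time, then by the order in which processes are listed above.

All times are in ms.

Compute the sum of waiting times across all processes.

Timeline: | T1 0-8 | T2 8-13 | T4 13-20 | T6 20-27 | T5 27-37 | T3 37-45 |
Completion: T1=8  T2=13  T3=45  T4=20  T5=37  T6=27
Turnaround (C−A): T1=8  T2=7  T3=35  T4=8  T5=24  T6=14
Waiting = turnaround − burst: T1=0, T2=2, T3=27, T4=1, T5=14, T6=7
Total waiting = 0 + 2 + 27 + 1 + 14 + 7 = 51

51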